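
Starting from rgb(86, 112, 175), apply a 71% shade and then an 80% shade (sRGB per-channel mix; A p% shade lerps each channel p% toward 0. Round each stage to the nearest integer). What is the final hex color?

#05060a

Lerp each channel 71% toward 0:
  R: 86 + 0.71×(0−86) = 86 − 61.06 = 24.94 → 25
  G: 112 − 79.52 = 32.48 → 32
  B: 175 + 0.71×(0−175) = 175 − 124.25 = 50.75 → 51
After the shade: rgb(25, 32, 51) = #192033.
Lerp each channel 80% toward 0:
  R: 25 − 20 = 5 → 5
  G: 32 − 25.6 = 6.4 → 6
  B: 51 + 0.8×(0−51) = 51 − 40.8 = 10.2 → 10
rgb(5, 6, 10) = #05060a.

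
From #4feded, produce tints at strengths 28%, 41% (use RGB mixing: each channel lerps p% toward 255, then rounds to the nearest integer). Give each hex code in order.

#80f2f2, #97f4f4

#4feded is rgb(79, 237, 237).
28%: (79 + 49.28 = 128.28→128, 237 + 5.04 = 242.04→242, 237 + 5.04 = 242.04→242) → #80f2f2
41%: (79 + 72.16 = 151.16→151, 237 + 7.38 = 244.38→244, 237 + 7.38 = 244.38→244) → #97f4f4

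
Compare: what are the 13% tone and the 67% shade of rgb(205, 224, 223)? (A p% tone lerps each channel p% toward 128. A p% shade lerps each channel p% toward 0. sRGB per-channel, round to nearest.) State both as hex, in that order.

#C3D4D3, #444A4A

13% tone:
  R: 205 + 0.13×(128−205) = 205 − 10.01 = 194.99 → 195
  G: 224 − 12.48 = 211.52 → 212
  B: 223 + 0.13×(128−223) = 223 − 12.35 = 210.65 → 211
  → #C3D4D3
67% shade:
  R: 205 + 0.67×(0−205) = 205 − 137.35 = 67.65 → 68
  G: 224 + 0.67×(0−224) = 224 − 150.08 = 73.92 → 74
  B: 223 − 149.41 = 73.59 → 74
  → #444A4A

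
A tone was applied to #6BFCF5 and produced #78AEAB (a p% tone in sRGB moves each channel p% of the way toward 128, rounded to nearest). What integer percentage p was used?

63%

#6BFCF5 is rgb(107, 252, 245); #78AEAB is rgb(120, 174, 171).
On the G channel (widest range): 174 ≈ 252 + (p/100)(128 − 252), so p ≈ 100×(174 − 252)/(128 − 252) = -7800/-124 = 62.90.
p = 63 reproduces all three channels after rounding.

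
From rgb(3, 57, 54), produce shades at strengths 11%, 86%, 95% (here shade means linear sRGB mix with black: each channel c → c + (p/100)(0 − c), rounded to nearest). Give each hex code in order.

11%: (3→3, 57 − 6.27 = 50.73→51, 54 − 5.94 = 48.06→48) → #033330
86%: (3 − 2.58 = 0.42→0, 57 − 49.02 = 7.98→8, 54 − 46.44 = 7.56→8) → #000808
95%: (3 − 2.85 = 0.15→0, 57 − 54.15 = 2.85→3, 54 − 51.3 = 2.7→3) → #000303

#033330, #000808, #000303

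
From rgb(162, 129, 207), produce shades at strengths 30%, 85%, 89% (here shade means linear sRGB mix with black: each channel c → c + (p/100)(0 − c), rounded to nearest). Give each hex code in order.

30%: (162 − 48.6 = 113.4→113, 129 − 38.7 = 90.3→90, 207 − 62.1 = 144.9→145) → #715A91
85%: (162 − 137.7 = 24.3→24, 129 − 109.65 = 19.35→19, 207 − 175.95 = 31.05→31) → #18131F
89%: (162 − 144.18 = 17.82→18, 129 − 114.81 = 14.19→14, 207 − 184.23 = 22.77→23) → #120E17

#715A91, #18131F, #120E17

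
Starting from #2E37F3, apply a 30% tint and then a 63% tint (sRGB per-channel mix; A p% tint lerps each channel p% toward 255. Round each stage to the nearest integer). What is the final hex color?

#C9CBFC

#2E37F3 is rgb(46, 55, 243).
Lerp each channel 30% toward 255:
  R: 46 + 0.3×(255−46) = 46 + 62.7 = 108.7 → 109
  G: 55 + 60 = 115 → 115
  B: 243 + 3.6 = 246.6 → 247
After the tint: rgb(109, 115, 247) = #6D73F7.
Lerp each channel 63% toward 255:
  R: 109 + 0.63×(255−109) = 109 + 91.98 = 200.98 → 201
  G: 115 + 88.2 = 203.2 → 203
  B: 247 + 0.63×(255−247) = 247 + 5.04 = 252.04 → 252
rgb(201, 203, 252) = #C9CBFC.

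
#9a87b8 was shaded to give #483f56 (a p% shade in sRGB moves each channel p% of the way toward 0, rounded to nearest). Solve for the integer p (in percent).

53%

#9a87b8 is rgb(154, 135, 184); #483f56 is rgb(72, 63, 86).
On the B channel (widest range): 86 ≈ 184 + (p/100)(0 − 184), so p ≈ 100×(86 − 184)/(0 − 184) = -9800/-184 = 53.26.
p = 53 reproduces all three channels after rounding.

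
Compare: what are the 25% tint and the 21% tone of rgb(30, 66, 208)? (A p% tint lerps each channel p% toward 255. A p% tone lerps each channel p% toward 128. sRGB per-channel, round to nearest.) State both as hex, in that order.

#5671dc, #334fbf

25% tint:
  R: 30 + 0.25×(255−30) = 30 + 56.25 = 86.25 → 86
  G: 66 + 0.25×(255−66) = 66 + 47.25 = 113.25 → 113
  B: 208 + 11.75 = 219.75 → 220
  → #5671dc
21% tone:
  R: 30 + 20.58 = 50.58 → 51
  G: 66 + 0.21×(128−66) = 66 + 13.02 = 79.02 → 79
  B: 208 − 16.8 = 191.2 → 191
  → #334fbf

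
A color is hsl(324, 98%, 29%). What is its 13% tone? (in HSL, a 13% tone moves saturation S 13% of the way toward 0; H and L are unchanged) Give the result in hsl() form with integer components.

S moves 13% from 98 toward 0: 98 − 12.74 = 85.26 → 85.
H and L are unchanged.

hsl(324, 85%, 29%)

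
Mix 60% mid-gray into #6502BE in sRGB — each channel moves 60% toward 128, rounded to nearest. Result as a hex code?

#6502BE is rgb(101, 2, 190).
Lerp each channel 60% toward 128:
  R: 101 + 0.6×(128−101) = 101 + 16.2 = 117.2 → 117
  G: 2 + 0.6×(128−2) = 2 + 75.6 = 77.6 → 78
  B: 190 + 0.6×(128−190) = 190 − 37.2 = 152.8 → 153
rgb(117, 78, 153) = #754E99.

#754E99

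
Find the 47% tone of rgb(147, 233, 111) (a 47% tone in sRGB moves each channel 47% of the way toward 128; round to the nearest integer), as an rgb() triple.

rgb(138, 184, 119)

Lerp each channel 47% toward 128:
  R: 147 + 0.47×(128−147) = 147 − 8.93 = 138.07 → 138
  G: 233 + 0.47×(128−233) = 233 − 49.35 = 183.65 → 184
  B: 111 + 7.99 = 118.99 → 119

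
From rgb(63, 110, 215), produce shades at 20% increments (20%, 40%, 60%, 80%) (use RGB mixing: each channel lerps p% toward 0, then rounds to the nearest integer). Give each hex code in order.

#3258AC, #264281, #192C56, #0D162B

20%: (63 − 12.6 = 50.4→50, 110 − 22 = 88→88, 215 − 43 = 172→172) → #3258AC
40%: (63 − 25.2 = 37.8→38, 110 − 44 = 66→66, 215 − 86 = 129→129) → #264281
60%: (63 − 37.8 = 25.2→25, 110 − 66 = 44→44, 215 − 129 = 86→86) → #192C56
80%: (63 − 50.4 = 12.6→13, 110 − 88 = 22→22, 215 − 172 = 43→43) → #0D162B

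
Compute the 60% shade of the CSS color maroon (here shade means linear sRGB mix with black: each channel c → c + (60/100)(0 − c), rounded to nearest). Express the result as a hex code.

CSS maroon is rgb(128, 0, 0).
Per channel, c → c + 0.6(0 − c):
  R: 128 + 0.6×(0−128) = 128 − 76.8 = 51.2 → 51
  G: 0 + 0.6×(0−0) = 0 + 0 = 0 → 0
  B: 0 + 0.6×(0−0) = 0 + 0 = 0 → 0
rgb(51, 0, 0) = #330000.

#330000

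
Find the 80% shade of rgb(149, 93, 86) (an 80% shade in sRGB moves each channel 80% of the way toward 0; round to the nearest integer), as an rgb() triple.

An 80% shade moves each channel 80% toward 0:
  R: 149 + 0.8×(0−149) = 149 − 119.2 = 29.8 → 30
  G: 93 − 74.4 = 18.6 → 19
  B: 86 + 0.8×(0−86) = 86 − 68.8 = 17.2 → 17

rgb(30, 19, 17)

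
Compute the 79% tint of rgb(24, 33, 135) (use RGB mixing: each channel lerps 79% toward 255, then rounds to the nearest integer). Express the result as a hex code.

#ced0e6

Per channel, c → c + 0.79(255 − c):
  R: 24 + 182.49 = 206.49 → 206
  G: 33 + 175.38 = 208.38 → 208
  B: 135 + 94.8 = 229.8 → 230
rgb(206, 208, 230) = #ced0e6.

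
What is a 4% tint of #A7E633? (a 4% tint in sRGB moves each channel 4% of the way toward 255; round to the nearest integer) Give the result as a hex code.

#ABE73B

#A7E633 is rgb(167, 230, 51).
Per channel, c → c + 0.04(255 − c):
  R: 167 + 0.04×(255−167) = 167 + 3.52 = 170.52 → 171
  G: 230 + 1 = 231 → 231
  B: 51 + 0.04×(255−51) = 51 + 8.16 = 59.16 → 59
rgb(171, 231, 59) = #ABE73B.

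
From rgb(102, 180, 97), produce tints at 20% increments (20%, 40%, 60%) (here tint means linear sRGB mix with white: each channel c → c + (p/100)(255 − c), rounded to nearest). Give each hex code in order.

#85C381, #A3D2A0, #C2E1C0

20%: (102 + 30.6 = 132.6→133, 180 + 15 = 195→195, 97 + 31.6 = 128.6→129) → #85C381
40%: (102 + 61.2 = 163.2→163, 180 + 30 = 210→210, 97 + 63.2 = 160.2→160) → #A3D2A0
60%: (102 + 91.8 = 193.8→194, 180 + 45 = 225→225, 97 + 94.8 = 191.8→192) → #C2E1C0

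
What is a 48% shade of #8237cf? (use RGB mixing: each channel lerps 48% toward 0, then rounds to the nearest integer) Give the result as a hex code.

#8237cf is rgb(130, 55, 207).
Lerp each channel 48% toward 0:
  R: 130 − 62.4 = 67.6 → 68
  G: 55 − 26.4 = 28.6 → 29
  B: 207 + 0.48×(0−207) = 207 − 99.36 = 107.64 → 108
rgb(68, 29, 108) = #441d6c.

#441d6c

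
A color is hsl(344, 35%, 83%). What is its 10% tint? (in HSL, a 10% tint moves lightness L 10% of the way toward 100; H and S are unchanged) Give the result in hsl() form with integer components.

hsl(344, 35%, 85%)

L moves 10% from 83 toward 100: 83 + 1.7 = 84.7 → 85.
H and S are unchanged.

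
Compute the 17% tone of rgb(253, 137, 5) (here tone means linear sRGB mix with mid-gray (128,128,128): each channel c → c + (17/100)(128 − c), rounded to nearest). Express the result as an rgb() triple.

rgb(232, 135, 26)

Lerp each channel 17% toward 128:
  R: 253 − 21.25 = 231.75 → 232
  G: 137 + 0.17×(128−137) = 137 − 1.53 = 135.47 → 135
  B: 5 + 0.17×(128−5) = 5 + 20.91 = 25.91 → 26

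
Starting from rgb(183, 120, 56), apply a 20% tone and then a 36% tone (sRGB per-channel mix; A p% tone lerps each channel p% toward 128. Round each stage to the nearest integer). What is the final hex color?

#9c7c5b

A 20% tone moves each channel 20% toward 128:
  R: 183 + 0.2×(128−183) = 183 − 11 = 172 → 172
  G: 120 + 0.2×(128−120) = 120 + 1.6 = 121.6 → 122
  B: 56 + 0.2×(128−56) = 56 + 14.4 = 70.4 → 70
After the tone: rgb(172, 122, 70) = #ac7a46.
Per channel, c → c + 0.36(128 − c):
  R: 172 − 15.84 = 156.16 → 156
  G: 122 + 2.16 = 124.16 → 124
  B: 70 + 20.88 = 90.88 → 91
rgb(156, 124, 91) = #9c7c5b.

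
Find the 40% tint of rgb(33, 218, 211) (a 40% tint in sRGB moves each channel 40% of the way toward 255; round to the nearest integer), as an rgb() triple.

rgb(122, 233, 229)

A 40% tint moves each channel 40% toward 255:
  R: 33 + 0.4×(255−33) = 33 + 88.8 = 121.8 → 122
  G: 218 + 0.4×(255−218) = 218 + 14.8 = 232.8 → 233
  B: 211 + 17.6 = 228.6 → 229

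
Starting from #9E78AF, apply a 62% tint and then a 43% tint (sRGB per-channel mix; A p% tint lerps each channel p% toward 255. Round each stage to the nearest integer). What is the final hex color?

#EAE2EE

#9E78AF is rgb(158, 120, 175).
Lerp each channel 62% toward 255:
  R: 158 + 0.62×(255−158) = 158 + 60.14 = 218.14 → 218
  G: 120 + 0.62×(255−120) = 120 + 83.7 = 203.7 → 204
  B: 175 + 0.62×(255−175) = 175 + 49.6 = 224.6 → 225
After the tint: rgb(218, 204, 225) = #DACCE1.
Per channel, c → c + 0.43(255 − c):
  R: 218 + 0.43×(255−218) = 218 + 15.91 = 233.91 → 234
  G: 204 + 21.93 = 225.93 → 226
  B: 225 + 0.43×(255−225) = 225 + 12.9 = 237.9 → 238
rgb(234, 226, 238) = #EAE2EE.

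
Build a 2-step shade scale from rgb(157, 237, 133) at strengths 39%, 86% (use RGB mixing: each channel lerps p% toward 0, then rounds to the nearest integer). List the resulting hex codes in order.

#609151, #162113

39%: (157 − 61.23 = 95.77→96, 237 − 92.43 = 144.57→145, 133 − 51.87 = 81.13→81) → #609151
86%: (157 − 135.02 = 21.98→22, 237 − 203.82 = 33.18→33, 133 − 114.38 = 18.62→19) → #162113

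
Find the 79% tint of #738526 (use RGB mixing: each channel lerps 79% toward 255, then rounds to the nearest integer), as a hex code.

#E2E5D1

#738526 is rgb(115, 133, 38).
Per channel, c → c + 0.79(255 − c):
  R: 115 + 110.6 = 225.6 → 226
  G: 133 + 96.38 = 229.38 → 229
  B: 38 + 171.43 = 209.43 → 209
rgb(226, 229, 209) = #E2E5D1.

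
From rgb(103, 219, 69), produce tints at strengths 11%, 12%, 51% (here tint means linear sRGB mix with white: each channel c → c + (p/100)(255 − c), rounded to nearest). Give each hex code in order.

11%: (103 + 16.72 = 119.72→120, 219 + 3.96 = 222.96→223, 69 + 20.46 = 89.46→89) → #78df59
12%: (103 + 18.24 = 121.24→121, 219 + 4.32 = 223.32→223, 69 + 22.32 = 91.32→91) → #79df5b
51%: (103 + 77.52 = 180.52→181, 219 + 18.36 = 237.36→237, 69 + 94.86 = 163.86→164) → #b5eda4

#78df59, #79df5b, #b5eda4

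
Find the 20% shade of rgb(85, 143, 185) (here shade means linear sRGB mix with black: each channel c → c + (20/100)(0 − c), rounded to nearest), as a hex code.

Per channel, c → c + 0.2(0 − c):
  R: 85 + 0.2×(0−85) = 85 − 17 = 68 → 68
  G: 143 − 28.6 = 114.4 → 114
  B: 185 + 0.2×(0−185) = 185 − 37 = 148 → 148
rgb(68, 114, 148) = #447294.

#447294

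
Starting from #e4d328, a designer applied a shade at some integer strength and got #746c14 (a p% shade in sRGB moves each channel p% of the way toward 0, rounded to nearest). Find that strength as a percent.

49%

#e4d328 is rgb(228, 211, 40); #746c14 is rgb(116, 108, 20).
On the R channel (widest range): 116 ≈ 228 + (p/100)(0 − 228), so p ≈ 100×(116 − 228)/(0 − 228) = -11200/-228 = 49.12.
p = 49 reproduces all three channels after rounding.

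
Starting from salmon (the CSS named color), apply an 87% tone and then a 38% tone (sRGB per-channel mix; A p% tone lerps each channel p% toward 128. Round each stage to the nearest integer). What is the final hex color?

CSS salmon is rgb(250, 128, 114).
Lerp each channel 87% toward 128:
  R: 250 + 0.87×(128−250) = 250 − 106.14 = 143.86 → 144
  G: 128 + 0 = 128 → 128
  B: 114 + 0.87×(128−114) = 114 + 12.18 = 126.18 → 126
After the tone: rgb(144, 128, 126) = #90807E.
A 38% tone moves each channel 38% toward 128:
  R: 144 + 0.38×(128−144) = 144 − 6.08 = 137.92 → 138
  G: 128 + 0.38×(128−128) = 128 + 0 = 128 → 128
  B: 126 + 0.38×(128−126) = 126 + 0.76 = 126.76 → 127
rgb(138, 128, 127) = #8A807F.

#8A807F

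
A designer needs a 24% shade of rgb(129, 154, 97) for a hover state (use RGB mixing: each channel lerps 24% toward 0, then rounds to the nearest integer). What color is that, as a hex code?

Lerp each channel 24% toward 0:
  R: 129 − 30.96 = 98.04 → 98
  G: 154 + 0.24×(0−154) = 154 − 36.96 = 117.04 → 117
  B: 97 − 23.28 = 73.72 → 74
rgb(98, 117, 74) = #62754a.

#62754a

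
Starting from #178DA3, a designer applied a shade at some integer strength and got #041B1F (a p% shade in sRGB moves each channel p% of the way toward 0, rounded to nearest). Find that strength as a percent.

81%

#178DA3 is rgb(23, 141, 163); #041B1F is rgb(4, 27, 31).
On the B channel (widest range): 31 ≈ 163 + (p/100)(0 − 163), so p ≈ 100×(31 − 163)/(0 − 163) = -13200/-163 = 80.98.
p = 81 reproduces all three channels after rounding.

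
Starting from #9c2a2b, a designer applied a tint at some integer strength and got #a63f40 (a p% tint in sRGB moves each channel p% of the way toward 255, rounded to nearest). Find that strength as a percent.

10%

#9c2a2b is rgb(156, 42, 43); #a63f40 is rgb(166, 63, 64).
On the G channel (widest range): 63 ≈ 42 + (p/100)(255 − 42), so p ≈ 100×(63 − 42)/(255 − 42) = 2100/213 = 9.86.
p = 10 reproduces all three channels after rounding.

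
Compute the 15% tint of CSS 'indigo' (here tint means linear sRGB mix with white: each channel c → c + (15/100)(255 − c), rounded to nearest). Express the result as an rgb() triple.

CSS indigo is rgb(75, 0, 130).
Lerp each channel 15% toward 255:
  R: 75 + 27 = 102 → 102
  G: 0 + 0.15×(255−0) = 0 + 38.25 = 38.25 → 38
  B: 130 + 18.75 = 148.75 → 149

rgb(102, 38, 149)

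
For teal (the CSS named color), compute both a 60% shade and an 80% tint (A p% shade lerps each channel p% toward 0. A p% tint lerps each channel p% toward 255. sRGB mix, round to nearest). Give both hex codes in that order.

CSS teal is rgb(0, 128, 128).
60% shade:
  R: 0 + 0.6×(0−0) = 0 + 0 = 0 → 0
  G: 128 + 0.6×(0−128) = 128 − 76.8 = 51.2 → 51
  B: 128 + 0.6×(0−128) = 128 − 76.8 = 51.2 → 51
  → #003333
80% tint:
  R: 0 + 0.8×(255−0) = 0 + 204 = 204 → 204
  G: 128 + 101.6 = 229.6 → 230
  B: 128 + 101.6 = 229.6 → 230
  → #cce6e6

#003333, #cce6e6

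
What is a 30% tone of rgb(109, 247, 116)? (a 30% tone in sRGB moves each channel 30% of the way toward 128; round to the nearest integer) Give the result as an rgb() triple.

rgb(115, 211, 120)

Lerp each channel 30% toward 128:
  R: 109 + 0.3×(128−109) = 109 + 5.7 = 114.7 → 115
  G: 247 + 0.3×(128−247) = 247 − 35.7 = 211.3 → 211
  B: 116 + 0.3×(128−116) = 116 + 3.6 = 119.6 → 120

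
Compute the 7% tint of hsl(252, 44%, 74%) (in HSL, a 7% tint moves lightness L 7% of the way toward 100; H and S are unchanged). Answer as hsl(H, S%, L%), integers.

L moves 7% from 74 toward 100: 74 + 1.82 = 75.82 → 76.
H and S are unchanged.

hsl(252, 44%, 76%)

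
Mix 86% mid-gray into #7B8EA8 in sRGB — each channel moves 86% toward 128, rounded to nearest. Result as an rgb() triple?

rgb(127, 130, 134)

#7B8EA8 is rgb(123, 142, 168).
An 86% tone moves each channel 86% toward 128:
  R: 123 + 4.3 = 127.3 → 127
  G: 142 − 12.04 = 129.96 → 130
  B: 168 + 0.86×(128−168) = 168 − 34.4 = 133.6 → 134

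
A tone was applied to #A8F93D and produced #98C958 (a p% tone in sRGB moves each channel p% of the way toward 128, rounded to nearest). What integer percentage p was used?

#A8F93D is rgb(168, 249, 61); #98C958 is rgb(152, 201, 88).
On the G channel (widest range): 201 ≈ 249 + (p/100)(128 − 249), so p ≈ 100×(201 − 249)/(128 − 249) = -4800/-121 = 39.67.
p = 40 reproduces all three channels after rounding.

40%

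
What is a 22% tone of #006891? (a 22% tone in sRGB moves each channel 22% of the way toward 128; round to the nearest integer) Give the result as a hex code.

#1c6d8d

#006891 is rgb(0, 104, 145).
Lerp each channel 22% toward 128:
  R: 0 + 0.22×(128−0) = 0 + 28.16 = 28.16 → 28
  G: 104 + 0.22×(128−104) = 104 + 5.28 = 109.28 → 109
  B: 145 − 3.74 = 141.26 → 141
rgb(28, 109, 141) = #1c6d8d.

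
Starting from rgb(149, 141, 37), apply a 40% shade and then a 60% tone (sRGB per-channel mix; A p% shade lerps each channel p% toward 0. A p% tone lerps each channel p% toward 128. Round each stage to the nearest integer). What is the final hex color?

#706f56

A 40% shade moves each channel 40% toward 0:
  R: 149 − 59.6 = 89.4 → 89
  G: 141 − 56.4 = 84.6 → 85
  B: 37 + 0.4×(0−37) = 37 − 14.8 = 22.2 → 22
After the shade: rgb(89, 85, 22) = #595516.
Per channel, c → c + 0.6(128 − c):
  R: 89 + 23.4 = 112.4 → 112
  G: 85 + 25.8 = 110.8 → 111
  B: 22 + 63.6 = 85.6 → 86
rgb(112, 111, 86) = #706f56.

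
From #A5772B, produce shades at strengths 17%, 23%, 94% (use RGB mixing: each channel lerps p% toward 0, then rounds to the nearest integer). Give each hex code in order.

#A5772B is rgb(165, 119, 43).
17%: (165 − 28.05 = 136.95→137, 119 − 20.23 = 98.77→99, 43 − 7.31 = 35.69→36) → #896324
23%: (165 − 37.95 = 127.05→127, 119 − 27.37 = 91.63→92, 43 − 9.89 = 33.11→33) → #7F5C21
94%: (165 − 155.1 = 9.9→10, 119 − 111.86 = 7.14→7, 43 − 40.42 = 2.58→3) → #0A0703

#896324, #7F5C21, #0A0703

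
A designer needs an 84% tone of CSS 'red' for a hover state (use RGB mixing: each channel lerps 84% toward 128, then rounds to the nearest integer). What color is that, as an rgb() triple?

rgb(148, 108, 108)

CSS red is rgb(255, 0, 0).
An 84% tone moves each channel 84% toward 128:
  R: 255 − 106.68 = 148.32 → 148
  G: 0 + 107.52 = 107.52 → 108
  B: 0 + 107.52 = 107.52 → 108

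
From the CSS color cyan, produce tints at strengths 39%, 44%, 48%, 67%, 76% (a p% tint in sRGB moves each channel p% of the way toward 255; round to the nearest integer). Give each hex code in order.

#63FFFF, #70FFFF, #7AFFFF, #ABFFFF, #C2FFFF

CSS cyan is rgb(0, 255, 255).
39%: (0 + 99.45 = 99.45→99, 255→255, 255→255) → #63FFFF
44%: (0 + 112.2 = 112.2→112, 255→255, 255→255) → #70FFFF
48%: (0 + 122.4 = 122.4→122, 255→255, 255→255) → #7AFFFF
67%: (0 + 170.85 = 170.85→171, 255→255, 255→255) → #ABFFFF
76%: (0 + 193.8 = 193.8→194, 255→255, 255→255) → #C2FFFF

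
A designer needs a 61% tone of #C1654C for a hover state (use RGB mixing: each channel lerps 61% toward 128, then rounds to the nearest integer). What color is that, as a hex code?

#99756C

#C1654C is rgb(193, 101, 76).
Lerp each channel 61% toward 128:
  R: 193 − 39.65 = 153.35 → 153
  G: 101 + 16.47 = 117.47 → 117
  B: 76 + 31.72 = 107.72 → 108
rgb(153, 117, 108) = #99756C.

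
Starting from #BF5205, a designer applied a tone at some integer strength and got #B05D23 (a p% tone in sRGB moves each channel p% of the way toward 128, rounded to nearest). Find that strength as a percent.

24%

#BF5205 is rgb(191, 82, 5); #B05D23 is rgb(176, 93, 35).
On the B channel (widest range): 35 ≈ 5 + (p/100)(128 − 5), so p ≈ 100×(35 − 5)/(128 − 5) = 3000/123 = 24.39.
p = 24 reproduces all three channels after rounding.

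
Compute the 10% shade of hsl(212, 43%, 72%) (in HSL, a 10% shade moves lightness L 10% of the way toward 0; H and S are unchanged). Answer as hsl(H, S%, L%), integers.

hsl(212, 43%, 65%)

L moves 10% from 72 toward 0: 72 − 7.2 = 64.8 → 65.
H and S are unchanged.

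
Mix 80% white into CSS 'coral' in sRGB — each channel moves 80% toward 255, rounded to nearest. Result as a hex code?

CSS coral is rgb(255, 127, 80).
Per channel, c → c + 0.8(255 − c):
  R: 255 + 0.8×(255−255) = 255 + 0 = 255 → 255
  G: 127 + 102.4 = 229.4 → 229
  B: 80 + 0.8×(255−80) = 80 + 140 = 220 → 220
rgb(255, 229, 220) = #FFE5DC.

#FFE5DC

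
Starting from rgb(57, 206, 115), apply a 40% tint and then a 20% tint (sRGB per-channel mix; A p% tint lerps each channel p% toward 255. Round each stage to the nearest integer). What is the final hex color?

#A0E8BC

Lerp each channel 40% toward 255:
  R: 57 + 0.4×(255−57) = 57 + 79.2 = 136.2 → 136
  G: 206 + 0.4×(255−206) = 206 + 19.6 = 225.6 → 226
  B: 115 + 0.4×(255−115) = 115 + 56 = 171 → 171
After the tint: rgb(136, 226, 171) = #88E2AB.
Lerp each channel 20% toward 255:
  R: 136 + 23.8 = 159.8 → 160
  G: 226 + 5.8 = 231.8 → 232
  B: 171 + 0.2×(255−171) = 171 + 16.8 = 187.8 → 188
rgb(160, 232, 188) = #A0E8BC.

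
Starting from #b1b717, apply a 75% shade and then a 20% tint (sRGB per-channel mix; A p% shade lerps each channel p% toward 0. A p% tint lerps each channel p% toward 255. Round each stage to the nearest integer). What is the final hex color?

#565838

#b1b717 is rgb(177, 183, 23).
Per channel, c → c + 0.75(0 − c):
  R: 177 − 132.75 = 44.25 → 44
  G: 183 + 0.75×(0−183) = 183 − 137.25 = 45.75 → 46
  B: 23 + 0.75×(0−23) = 23 − 17.25 = 5.75 → 6
After the shade: rgb(44, 46, 6) = #2c2e06.
A 20% tint moves each channel 20% toward 255:
  R: 44 + 42.2 = 86.2 → 86
  G: 46 + 41.8 = 87.8 → 88
  B: 6 + 0.2×(255−6) = 6 + 49.8 = 55.8 → 56
rgb(86, 88, 56) = #565838.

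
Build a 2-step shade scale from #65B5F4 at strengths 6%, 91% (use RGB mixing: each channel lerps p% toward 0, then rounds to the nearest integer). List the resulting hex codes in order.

#5FAAE5, #091016

#65B5F4 is rgb(101, 181, 244).
6%: (101 − 6.06 = 94.94→95, 181 − 10.86 = 170.14→170, 244 − 14.64 = 229.36→229) → #5FAAE5
91%: (101 − 91.91 = 9.09→9, 181 − 164.71 = 16.29→16, 244 − 222.04 = 21.96→22) → #091016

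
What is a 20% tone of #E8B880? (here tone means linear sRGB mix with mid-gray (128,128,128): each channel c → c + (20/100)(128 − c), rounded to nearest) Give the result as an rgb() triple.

rgb(211, 173, 128)

#E8B880 is rgb(232, 184, 128).
Lerp each channel 20% toward 128:
  R: 232 + 0.2×(128−232) = 232 − 20.8 = 211.2 → 211
  G: 184 + 0.2×(128−184) = 184 − 11.2 = 172.8 → 173
  B: 128 + 0 = 128 → 128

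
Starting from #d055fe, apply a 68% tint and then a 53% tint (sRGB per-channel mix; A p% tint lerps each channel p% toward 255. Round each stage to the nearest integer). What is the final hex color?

#d055fe is rgb(208, 85, 254).
A 68% tint moves each channel 68% toward 255:
  R: 208 + 0.68×(255−208) = 208 + 31.96 = 239.96 → 240
  G: 85 + 0.68×(255−85) = 85 + 115.6 = 200.6 → 201
  B: 254 + 0.68×(255−254) = 254 + 0.68 = 254.68 → 255
After the tint: rgb(240, 201, 255) = #f0c9ff.
Per channel, c → c + 0.53(255 − c):
  R: 240 + 0.53×(255−240) = 240 + 7.95 = 247.95 → 248
  G: 201 + 0.53×(255−201) = 201 + 28.62 = 229.62 → 230
  B: 255 + 0.53×(255−255) = 255 + 0 = 255 → 255
rgb(248, 230, 255) = #f8e6ff.

#f8e6ff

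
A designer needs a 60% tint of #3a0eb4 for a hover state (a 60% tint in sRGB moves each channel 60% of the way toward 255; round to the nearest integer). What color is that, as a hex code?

#b09fe1

#3a0eb4 is rgb(58, 14, 180).
Per channel, c → c + 0.6(255 − c):
  R: 58 + 0.6×(255−58) = 58 + 118.2 = 176.2 → 176
  G: 14 + 0.6×(255−14) = 14 + 144.6 = 158.6 → 159
  B: 180 + 0.6×(255−180) = 180 + 45 = 225 → 225
rgb(176, 159, 225) = #b09fe1.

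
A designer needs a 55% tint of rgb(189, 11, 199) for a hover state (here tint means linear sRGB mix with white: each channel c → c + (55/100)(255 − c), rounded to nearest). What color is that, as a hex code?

Lerp each channel 55% toward 255:
  R: 189 + 36.3 = 225.3 → 225
  G: 11 + 0.55×(255−11) = 11 + 134.2 = 145.2 → 145
  B: 199 + 30.8 = 229.8 → 230
rgb(225, 145, 230) = #E191E6.

#E191E6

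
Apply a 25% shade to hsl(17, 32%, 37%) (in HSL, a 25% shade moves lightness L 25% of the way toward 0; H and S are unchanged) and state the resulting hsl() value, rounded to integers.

hsl(17, 32%, 28%)

L moves 25% from 37 toward 0: 37 − 9.25 = 27.75 → 28.
H and S are unchanged.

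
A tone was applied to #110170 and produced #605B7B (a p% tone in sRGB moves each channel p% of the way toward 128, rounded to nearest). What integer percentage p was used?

#110170 is rgb(17, 1, 112); #605B7B is rgb(96, 91, 123).
On the G channel (widest range): 91 ≈ 1 + (p/100)(128 − 1), so p ≈ 100×(91 − 1)/(128 − 1) = 9000/127 = 70.87.
p = 71 reproduces all three channels after rounding.

71%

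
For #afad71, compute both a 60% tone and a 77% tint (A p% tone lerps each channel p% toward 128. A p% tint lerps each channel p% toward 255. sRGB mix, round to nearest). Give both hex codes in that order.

#93927a, #edecde

#afad71 is rgb(175, 173, 113).
60% tone:
  R: 175 + 0.6×(128−175) = 175 − 28.2 = 146.8 → 147
  G: 173 + 0.6×(128−173) = 173 − 27 = 146 → 146
  B: 113 + 0.6×(128−113) = 113 + 9 = 122 → 122
  → #93927a
77% tint:
  R: 175 + 61.6 = 236.6 → 237
  G: 173 + 0.77×(255−173) = 173 + 63.14 = 236.14 → 236
  B: 113 + 0.77×(255−113) = 113 + 109.34 = 222.34 → 222
  → #edecde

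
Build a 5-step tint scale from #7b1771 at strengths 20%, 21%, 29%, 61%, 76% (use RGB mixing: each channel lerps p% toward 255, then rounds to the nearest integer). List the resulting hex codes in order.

#95458d, #97488f, #a15a9a, #cca5c8, #dfc7dd

#7b1771 is rgb(123, 23, 113).
20%: (123 + 26.4 = 149.4→149, 23 + 46.4 = 69.4→69, 113 + 28.4 = 141.4→141) → #95458d
21%: (123 + 27.72 = 150.72→151, 23 + 48.72 = 71.72→72, 113 + 29.82 = 142.82→143) → #97488f
29%: (123 + 38.28 = 161.28→161, 23 + 67.28 = 90.28→90, 113 + 41.18 = 154.18→154) → #a15a9a
61%: (123 + 80.52 = 203.52→204, 23 + 141.52 = 164.52→165, 113 + 86.62 = 199.62→200) → #cca5c8
76%: (123 + 100.32 = 223.32→223, 23 + 176.32 = 199.32→199, 113 + 107.92 = 220.92→221) → #dfc7dd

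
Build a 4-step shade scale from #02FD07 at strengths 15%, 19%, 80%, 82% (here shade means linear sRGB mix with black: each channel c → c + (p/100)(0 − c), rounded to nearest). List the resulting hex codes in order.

#02FD07 is rgb(2, 253, 7).
15%: (2→2, 253 − 37.95 = 215.05→215, 7 − 1.05 = 5.95→6) → #02D706
19%: (2→2, 253 − 48.07 = 204.93→205, 7 − 1.33 = 5.67→6) → #02CD06
80%: (2 − 1.6 = 0.4→0, 253 − 202.4 = 50.6→51, 7 − 5.6 = 1.4→1) → #003301
82%: (2 − 1.64 = 0.36→0, 253 − 207.46 = 45.54→46, 7 − 5.74 = 1.26→1) → #002E01

#02D706, #02CD06, #003301, #002E01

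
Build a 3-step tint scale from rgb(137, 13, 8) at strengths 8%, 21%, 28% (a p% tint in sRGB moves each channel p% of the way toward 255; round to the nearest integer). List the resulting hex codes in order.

8%: (137 + 9.44 = 146.44→146, 13 + 19.36 = 32.36→32, 8 + 19.76 = 27.76→28) → #92201C
21%: (137 + 24.78 = 161.78→162, 13 + 50.82 = 63.82→64, 8 + 51.87 = 59.87→60) → #A2403C
28%: (137 + 33.04 = 170.04→170, 13 + 67.76 = 80.76→81, 8 + 69.16 = 77.16→77) → #AA514D

#92201C, #A2403C, #AA514D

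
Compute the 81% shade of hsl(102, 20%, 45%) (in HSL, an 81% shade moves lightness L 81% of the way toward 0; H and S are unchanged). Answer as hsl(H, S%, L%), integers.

hsl(102, 20%, 9%)

L moves 81% from 45 toward 0: 45 − 36.45 = 8.55 → 9.
H and S are unchanged.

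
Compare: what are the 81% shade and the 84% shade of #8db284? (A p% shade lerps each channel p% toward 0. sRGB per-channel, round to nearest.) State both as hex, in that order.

#1b2219, #171c15

#8db284 is rgb(141, 178, 132).
81% shade:
  R: 141 − 114.21 = 26.79 → 27
  G: 178 + 0.81×(0−178) = 178 − 144.18 = 33.82 → 34
  B: 132 + 0.81×(0−132) = 132 − 106.92 = 25.08 → 25
  → #1b2219
84% shade:
  R: 141 − 118.44 = 22.56 → 23
  G: 178 − 149.52 = 28.48 → 28
  B: 132 + 0.84×(0−132) = 132 − 110.88 = 21.12 → 21
  → #171c15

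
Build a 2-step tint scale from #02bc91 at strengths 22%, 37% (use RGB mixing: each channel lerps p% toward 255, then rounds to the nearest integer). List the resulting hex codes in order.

#02bc91 is rgb(2, 188, 145).
22%: (2 + 55.66 = 57.66→58, 188 + 14.74 = 202.74→203, 145 + 24.2 = 169.2→169) → #3acba9
37%: (2 + 93.61 = 95.61→96, 188 + 24.79 = 212.79→213, 145 + 40.7 = 185.7→186) → #60d5ba

#3acba9, #60d5ba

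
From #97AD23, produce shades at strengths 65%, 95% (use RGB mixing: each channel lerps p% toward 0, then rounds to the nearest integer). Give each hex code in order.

#97AD23 is rgb(151, 173, 35).
65%: (151 − 98.15 = 52.85→53, 173 − 112.45 = 60.55→61, 35 − 22.75 = 12.25→12) → #353D0C
95%: (151 − 143.45 = 7.55→8, 173 − 164.35 = 8.65→9, 35 − 33.25 = 1.75→2) → #080902

#353D0C, #080902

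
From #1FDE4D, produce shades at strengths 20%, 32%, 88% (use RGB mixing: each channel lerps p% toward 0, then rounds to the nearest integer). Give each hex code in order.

#1FDE4D is rgb(31, 222, 77).
20%: (31 − 6.2 = 24.8→25, 222 − 44.4 = 177.6→178, 77 − 15.4 = 61.6→62) → #19B23E
32%: (31 − 9.92 = 21.08→21, 222 − 71.04 = 150.96→151, 77 − 24.64 = 52.36→52) → #159734
88%: (31 − 27.28 = 3.72→4, 222 − 195.36 = 26.64→27, 77 − 67.76 = 9.24→9) → #041B09

#19B23E, #159734, #041B09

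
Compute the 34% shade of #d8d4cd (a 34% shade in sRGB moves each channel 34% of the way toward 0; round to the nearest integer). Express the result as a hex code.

#8f8c87

#d8d4cd is rgb(216, 212, 205).
Lerp each channel 34% toward 0:
  R: 216 − 73.44 = 142.56 → 143
  G: 212 + 0.34×(0−212) = 212 − 72.08 = 139.92 → 140
  B: 205 − 69.7 = 135.3 → 135
rgb(143, 140, 135) = #8f8c87.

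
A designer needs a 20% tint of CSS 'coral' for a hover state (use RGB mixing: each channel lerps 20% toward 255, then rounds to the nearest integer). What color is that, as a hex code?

#FF9973

CSS coral is rgb(255, 127, 80).
Lerp each channel 20% toward 255:
  R: 255 + 0 = 255 → 255
  G: 127 + 0.2×(255−127) = 127 + 25.6 = 152.6 → 153
  B: 80 + 35 = 115 → 115
rgb(255, 153, 115) = #FF9973.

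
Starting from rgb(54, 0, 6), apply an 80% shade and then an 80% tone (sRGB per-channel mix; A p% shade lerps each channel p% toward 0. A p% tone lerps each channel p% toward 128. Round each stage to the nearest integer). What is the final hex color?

#696667

Per channel, c → c + 0.8(0 − c):
  R: 54 − 43.2 = 10.8 → 11
  G: 0 + 0.8×(0−0) = 0 + 0 = 0 → 0
  B: 6 − 4.8 = 1.2 → 1
After the shade: rgb(11, 0, 1) = #0B0001.
Lerp each channel 80% toward 128:
  R: 11 + 0.8×(128−11) = 11 + 93.6 = 104.6 → 105
  G: 0 + 0.8×(128−0) = 0 + 102.4 = 102.4 → 102
  B: 1 + 0.8×(128−1) = 1 + 101.6 = 102.6 → 103
rgb(105, 102, 103) = #696667.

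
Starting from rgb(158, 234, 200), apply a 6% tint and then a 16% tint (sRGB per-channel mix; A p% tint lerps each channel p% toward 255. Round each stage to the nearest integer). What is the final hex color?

#b3eed3

Lerp each channel 6% toward 255:
  R: 158 + 0.06×(255−158) = 158 + 5.82 = 163.82 → 164
  G: 234 + 1.26 = 235.26 → 235
  B: 200 + 0.06×(255−200) = 200 + 3.3 = 203.3 → 203
After the tint: rgb(164, 235, 203) = #a4ebcb.
Per channel, c → c + 0.16(255 − c):
  R: 164 + 0.16×(255−164) = 164 + 14.56 = 178.56 → 179
  G: 235 + 0.16×(255−235) = 235 + 3.2 = 238.2 → 238
  B: 203 + 8.32 = 211.32 → 211
rgb(179, 238, 211) = #b3eed3.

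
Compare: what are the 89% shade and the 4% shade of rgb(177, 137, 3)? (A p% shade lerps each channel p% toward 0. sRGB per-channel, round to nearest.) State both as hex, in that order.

89% shade:
  R: 177 + 0.89×(0−177) = 177 − 157.53 = 19.47 → 19
  G: 137 + 0.89×(0−137) = 137 − 121.93 = 15.07 → 15
  B: 3 − 2.67 = 0.33 → 0
  → #130f00
4% shade:
  R: 177 − 7.08 = 169.92 → 170
  G: 137 + 0.04×(0−137) = 137 − 5.48 = 131.52 → 132
  B: 3 − 0.12 = 2.88 → 3
  → #aa8403

#130f00, #aa8403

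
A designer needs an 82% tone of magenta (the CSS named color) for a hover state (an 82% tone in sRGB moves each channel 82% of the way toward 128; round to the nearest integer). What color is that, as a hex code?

#976997

CSS magenta is rgb(255, 0, 255).
Per channel, c → c + 0.82(128 − c):
  R: 255 + 0.82×(128−255) = 255 − 104.14 = 150.86 → 151
  G: 0 + 0.82×(128−0) = 0 + 104.96 = 104.96 → 105
  B: 255 − 104.14 = 150.86 → 151
rgb(151, 105, 151) = #976997.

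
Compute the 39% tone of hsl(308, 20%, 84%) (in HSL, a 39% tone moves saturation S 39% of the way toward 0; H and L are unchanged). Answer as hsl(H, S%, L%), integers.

S moves 39% from 20 toward 0: 20 − 7.8 = 12.2 → 12.
H and L are unchanged.

hsl(308, 12%, 84%)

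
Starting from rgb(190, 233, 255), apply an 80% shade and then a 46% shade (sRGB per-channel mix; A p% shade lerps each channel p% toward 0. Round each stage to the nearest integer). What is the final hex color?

#15191c

An 80% shade moves each channel 80% toward 0:
  R: 190 − 152 = 38 → 38
  G: 233 − 186.4 = 46.6 → 47
  B: 255 + 0.8×(0−255) = 255 − 204 = 51 → 51
After the shade: rgb(38, 47, 51) = #262f33.
Lerp each channel 46% toward 0:
  R: 38 − 17.48 = 20.52 → 21
  G: 47 − 21.62 = 25.38 → 25
  B: 51 − 23.46 = 27.54 → 28
rgb(21, 25, 28) = #15191c.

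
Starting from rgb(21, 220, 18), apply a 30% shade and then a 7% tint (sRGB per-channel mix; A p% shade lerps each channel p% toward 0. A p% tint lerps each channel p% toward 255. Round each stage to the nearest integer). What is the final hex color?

#20A11E

A 30% shade moves each channel 30% toward 0:
  R: 21 + 0.3×(0−21) = 21 − 6.3 = 14.7 → 15
  G: 220 + 0.3×(0−220) = 220 − 66 = 154 → 154
  B: 18 + 0.3×(0−18) = 18 − 5.4 = 12.6 → 13
After the shade: rgb(15, 154, 13) = #0F9A0D.
Lerp each channel 7% toward 255:
  R: 15 + 0.07×(255−15) = 15 + 16.8 = 31.8 → 32
  G: 154 + 0.07×(255−154) = 154 + 7.07 = 161.07 → 161
  B: 13 + 0.07×(255−13) = 13 + 16.94 = 29.94 → 30
rgb(32, 161, 30) = #20A11E.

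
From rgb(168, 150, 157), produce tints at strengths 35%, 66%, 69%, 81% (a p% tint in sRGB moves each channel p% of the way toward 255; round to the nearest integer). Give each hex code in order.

35%: (168 + 30.45 = 198.45→198, 150 + 36.75 = 186.75→187, 157 + 34.3 = 191.3→191) → #C6BBBF
66%: (168 + 57.42 = 225.42→225, 150 + 69.3 = 219.3→219, 157 + 64.68 = 221.68→222) → #E1DBDE
69%: (168 + 60.03 = 228.03→228, 150 + 72.45 = 222.45→222, 157 + 67.62 = 224.62→225) → #E4DEE1
81%: (168 + 70.47 = 238.47→238, 150 + 85.05 = 235.05→235, 157 + 79.38 = 236.38→236) → #EEEBEC

#C6BBBF, #E1DBDE, #E4DEE1, #EEEBEC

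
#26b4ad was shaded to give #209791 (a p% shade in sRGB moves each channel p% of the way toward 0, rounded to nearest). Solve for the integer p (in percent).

16%

#26b4ad is rgb(38, 180, 173); #209791 is rgb(32, 151, 145).
On the G channel (widest range): 151 ≈ 180 + (p/100)(0 − 180), so p ≈ 100×(151 − 180)/(0 − 180) = -2900/-180 = 16.11.
p = 16 reproduces all three channels after rounding.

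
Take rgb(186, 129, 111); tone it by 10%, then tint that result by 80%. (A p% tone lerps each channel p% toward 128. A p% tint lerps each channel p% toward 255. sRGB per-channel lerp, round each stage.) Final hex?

Lerp each channel 10% toward 128:
  R: 186 + 0.1×(128−186) = 186 − 5.8 = 180.2 → 180
  G: 129 − 0.1 = 128.9 → 129
  B: 111 + 1.7 = 112.7 → 113
After the tone: rgb(180, 129, 113) = #B48171.
Lerp each channel 80% toward 255:
  R: 180 + 0.8×(255−180) = 180 + 60 = 240 → 240
  G: 129 + 0.8×(255−129) = 129 + 100.8 = 229.8 → 230
  B: 113 + 113.6 = 226.6 → 227
rgb(240, 230, 227) = #F0E6E3.

#F0E6E3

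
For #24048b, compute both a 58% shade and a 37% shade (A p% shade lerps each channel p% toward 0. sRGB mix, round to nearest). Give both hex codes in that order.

#0f023a, #170358

#24048b is rgb(36, 4, 139).
58% shade:
  R: 36 + 0.58×(0−36) = 36 − 20.88 = 15.12 → 15
  G: 4 − 2.32 = 1.68 → 2
  B: 139 − 80.62 = 58.38 → 58
  → #0f023a
37% shade:
  R: 36 + 0.37×(0−36) = 36 − 13.32 = 22.68 → 23
  G: 4 + 0.37×(0−4) = 4 − 1.48 = 2.52 → 3
  B: 139 − 51.43 = 87.57 → 88
  → #170358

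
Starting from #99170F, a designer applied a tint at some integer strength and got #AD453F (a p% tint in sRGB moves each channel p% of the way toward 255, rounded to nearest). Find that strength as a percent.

#99170F is rgb(153, 23, 15); #AD453F is rgb(173, 69, 63).
On the B channel (widest range): 63 ≈ 15 + (p/100)(255 − 15), so p ≈ 100×(63 − 15)/(255 − 15) = 4800/240 = 20.00.
p = 20 reproduces all three channels after rounding.

20%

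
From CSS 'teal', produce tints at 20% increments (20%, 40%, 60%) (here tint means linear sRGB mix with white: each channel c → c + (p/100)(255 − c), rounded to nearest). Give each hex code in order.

#339999, #66B3B3, #99CCCC

CSS teal is rgb(0, 128, 128).
20%: (0 + 51 = 51→51, 128 + 25.4 = 153.4→153, 128 + 25.4 = 153.4→153) → #339999
40%: (0 + 102 = 102→102, 128 + 50.8 = 178.8→179, 128 + 50.8 = 178.8→179) → #66B3B3
60%: (0 + 153 = 153→153, 128 + 76.2 = 204.2→204, 128 + 76.2 = 204.2→204) → #99CCCC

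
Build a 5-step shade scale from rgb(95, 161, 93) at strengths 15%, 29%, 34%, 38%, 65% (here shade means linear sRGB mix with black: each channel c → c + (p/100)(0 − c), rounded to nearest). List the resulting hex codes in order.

15%: (95 − 14.25 = 80.75→81, 161 − 24.15 = 136.85→137, 93 − 13.95 = 79.05→79) → #51894F
29%: (95 − 27.55 = 67.45→67, 161 − 46.69 = 114.31→114, 93 − 26.97 = 66.03→66) → #437242
34%: (95 − 32.3 = 62.7→63, 161 − 54.74 = 106.26→106, 93 − 31.62 = 61.38→61) → #3F6A3D
38%: (95 − 36.1 = 58.9→59, 161 − 61.18 = 99.82→100, 93 − 35.34 = 57.66→58) → #3B643A
65%: (95 − 61.75 = 33.25→33, 161 − 104.65 = 56.35→56, 93 − 60.45 = 32.55→33) → #213821

#51894F, #437242, #3F6A3D, #3B643A, #213821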